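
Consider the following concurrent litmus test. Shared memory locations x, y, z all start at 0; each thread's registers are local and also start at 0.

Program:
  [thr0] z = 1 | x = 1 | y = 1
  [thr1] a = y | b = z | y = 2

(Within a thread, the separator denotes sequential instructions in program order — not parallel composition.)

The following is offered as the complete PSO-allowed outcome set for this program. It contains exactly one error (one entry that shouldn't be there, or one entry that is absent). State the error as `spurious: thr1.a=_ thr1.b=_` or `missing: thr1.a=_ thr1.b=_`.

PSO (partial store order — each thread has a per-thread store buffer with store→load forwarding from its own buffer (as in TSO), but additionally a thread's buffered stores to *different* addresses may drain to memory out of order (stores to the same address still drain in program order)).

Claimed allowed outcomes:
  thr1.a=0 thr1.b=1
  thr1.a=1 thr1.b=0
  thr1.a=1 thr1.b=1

outcome vector order: (thr1.a,thr1.b)
PSO (4): (0,0); (0,1); (1,0); (1,1)
PSO∖claimed = {(0,0)}

missing: thr1.a=0 thr1.b=0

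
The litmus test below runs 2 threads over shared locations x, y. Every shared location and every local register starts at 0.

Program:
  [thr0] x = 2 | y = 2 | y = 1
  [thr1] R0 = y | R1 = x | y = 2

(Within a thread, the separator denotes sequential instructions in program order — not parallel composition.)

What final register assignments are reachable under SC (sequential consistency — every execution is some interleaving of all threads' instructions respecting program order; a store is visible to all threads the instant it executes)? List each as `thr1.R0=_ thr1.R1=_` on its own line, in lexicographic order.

outcome vector order: (thr1.R0,thr1.R1)
|SC outcomes| = 4

thr1.R0=0 thr1.R1=0
thr1.R0=0 thr1.R1=2
thr1.R0=1 thr1.R1=2
thr1.R0=2 thr1.R1=2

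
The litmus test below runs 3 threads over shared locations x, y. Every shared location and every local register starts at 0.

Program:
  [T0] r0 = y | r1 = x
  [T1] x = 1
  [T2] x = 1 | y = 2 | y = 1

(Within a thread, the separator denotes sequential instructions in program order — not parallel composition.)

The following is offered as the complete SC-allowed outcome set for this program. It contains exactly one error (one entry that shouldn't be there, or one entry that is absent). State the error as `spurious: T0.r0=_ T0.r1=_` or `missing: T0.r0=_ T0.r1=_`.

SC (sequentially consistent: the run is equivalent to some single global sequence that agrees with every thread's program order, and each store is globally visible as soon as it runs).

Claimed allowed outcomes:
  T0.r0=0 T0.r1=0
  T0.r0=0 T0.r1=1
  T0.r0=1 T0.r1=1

missing: T0.r0=2 T0.r1=1

outcome vector order: (T0.r0,T0.r1)
SC (4): <0 0> <0 1> <1 1> <2 1>
SC∖claimed = {<2 1>}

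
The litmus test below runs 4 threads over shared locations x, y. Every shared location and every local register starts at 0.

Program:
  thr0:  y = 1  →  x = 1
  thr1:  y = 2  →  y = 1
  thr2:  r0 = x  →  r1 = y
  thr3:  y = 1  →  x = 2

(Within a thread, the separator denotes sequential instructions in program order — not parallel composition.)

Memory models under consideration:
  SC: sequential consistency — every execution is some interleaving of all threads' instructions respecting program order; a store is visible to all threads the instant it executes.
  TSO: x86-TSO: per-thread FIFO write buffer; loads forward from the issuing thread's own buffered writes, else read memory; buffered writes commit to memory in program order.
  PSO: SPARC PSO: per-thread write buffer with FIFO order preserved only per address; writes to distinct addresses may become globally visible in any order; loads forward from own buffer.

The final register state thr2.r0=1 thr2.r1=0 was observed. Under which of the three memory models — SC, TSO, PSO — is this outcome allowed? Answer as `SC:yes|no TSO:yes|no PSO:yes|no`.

SC:no TSO:no PSO:yes

outcome vector order: (thr2.r0,thr2.r1)
under SC → 00; 01; 02; 11; 12; 21; 22
under TSO → 00; 01; 02; 11; 12; 21; 22
under PSO → 00; 01; 02; 10; 11; 12; 20; 21; 22
target 10 ∈ {PSO}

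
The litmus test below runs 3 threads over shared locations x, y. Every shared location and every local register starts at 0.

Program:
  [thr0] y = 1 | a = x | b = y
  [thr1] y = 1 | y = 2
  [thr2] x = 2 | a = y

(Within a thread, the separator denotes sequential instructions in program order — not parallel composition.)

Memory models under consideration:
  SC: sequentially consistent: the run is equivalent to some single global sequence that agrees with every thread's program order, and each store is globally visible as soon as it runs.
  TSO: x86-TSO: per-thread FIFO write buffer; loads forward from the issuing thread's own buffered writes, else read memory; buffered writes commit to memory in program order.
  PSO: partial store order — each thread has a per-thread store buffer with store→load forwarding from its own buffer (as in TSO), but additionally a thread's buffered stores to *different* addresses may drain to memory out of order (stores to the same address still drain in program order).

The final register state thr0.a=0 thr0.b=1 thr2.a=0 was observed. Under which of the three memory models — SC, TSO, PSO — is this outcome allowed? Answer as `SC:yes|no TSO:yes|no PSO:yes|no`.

outcome vector order: (thr0.a,thr0.b,thr2.a)
SC: 10 outcomes — {<0 1 1>, <0 1 2>, <0 2 1>, <0 2 2>, <2 1 0>, <2 1 1>, <2 1 2>, <2 2 0>, <2 2 1>, <2 2 2>}
TSO: 12 outcomes — {<0 1 0>, <0 1 1>, <0 1 2>, <0 2 0>, <0 2 1>, <0 2 2>, <2 1 0>, <2 1 1>, <2 1 2>, <2 2 0>, <2 2 1>, <2 2 2>}
PSO: 12 outcomes — {<0 1 0>, <0 1 1>, <0 1 2>, <0 2 0>, <0 2 1>, <0 2 2>, <2 1 0>, <2 1 1>, <2 1 2>, <2 2 0>, <2 2 1>, <2 2 2>}
target <0 1 0> ∈ {TSO,PSO}

SC:no TSO:yes PSO:yes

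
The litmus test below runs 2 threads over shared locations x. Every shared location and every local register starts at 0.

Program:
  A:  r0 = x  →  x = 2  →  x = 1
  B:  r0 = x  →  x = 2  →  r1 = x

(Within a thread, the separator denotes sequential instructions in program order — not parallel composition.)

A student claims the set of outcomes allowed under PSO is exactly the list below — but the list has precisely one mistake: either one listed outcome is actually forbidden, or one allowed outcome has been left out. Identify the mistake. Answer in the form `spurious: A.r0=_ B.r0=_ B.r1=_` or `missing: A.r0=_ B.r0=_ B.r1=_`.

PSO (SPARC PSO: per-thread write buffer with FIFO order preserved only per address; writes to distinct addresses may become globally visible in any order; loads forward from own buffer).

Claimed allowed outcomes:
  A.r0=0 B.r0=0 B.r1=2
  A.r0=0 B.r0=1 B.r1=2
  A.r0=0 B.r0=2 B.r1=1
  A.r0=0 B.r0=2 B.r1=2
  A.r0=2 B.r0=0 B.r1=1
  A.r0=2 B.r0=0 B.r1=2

missing: A.r0=0 B.r0=0 B.r1=1

outcome vector order: (A.r0,B.r0,B.r1)
under PSO → 001, 002, 012, 021, 022, 201, 202
PSO∖claimed = {001}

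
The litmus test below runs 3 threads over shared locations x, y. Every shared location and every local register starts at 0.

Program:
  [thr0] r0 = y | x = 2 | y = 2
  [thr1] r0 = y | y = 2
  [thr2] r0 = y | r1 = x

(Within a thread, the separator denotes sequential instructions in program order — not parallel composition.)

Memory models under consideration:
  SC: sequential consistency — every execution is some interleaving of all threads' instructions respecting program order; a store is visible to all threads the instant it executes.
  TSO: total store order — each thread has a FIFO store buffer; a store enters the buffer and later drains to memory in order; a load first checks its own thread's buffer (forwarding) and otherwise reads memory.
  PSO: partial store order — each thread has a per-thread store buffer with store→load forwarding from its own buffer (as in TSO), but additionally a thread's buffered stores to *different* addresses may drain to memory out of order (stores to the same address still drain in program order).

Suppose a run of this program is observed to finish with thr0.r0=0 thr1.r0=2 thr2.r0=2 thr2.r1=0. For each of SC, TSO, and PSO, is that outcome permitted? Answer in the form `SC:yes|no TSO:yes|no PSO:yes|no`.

SC:no TSO:no PSO:yes

outcome vector order: (thr0.r0,thr1.r0,thr2.r0,thr2.r1)
SC: 11 outcomes — {0000 0002 0020 0022 0200 0202 0222 2000 2002 2020 2022}
TSO: 11 outcomes — {0000 0002 0020 0022 0200 0202 0222 2000 2002 2020 2022}
PSO: 12 outcomes — {0000 0002 0020 0022 0200 0202 0220 0222 2000 2002 2020 2022}
target 0220 ∈ {PSO}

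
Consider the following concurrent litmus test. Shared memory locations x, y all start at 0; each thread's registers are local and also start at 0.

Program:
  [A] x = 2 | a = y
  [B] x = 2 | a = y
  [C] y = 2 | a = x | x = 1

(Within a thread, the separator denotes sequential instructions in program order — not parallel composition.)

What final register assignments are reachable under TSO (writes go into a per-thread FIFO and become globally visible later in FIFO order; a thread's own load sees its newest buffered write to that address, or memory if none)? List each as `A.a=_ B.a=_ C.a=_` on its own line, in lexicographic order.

A.a=0 B.a=0 C.a=0
A.a=0 B.a=0 C.a=2
A.a=0 B.a=2 C.a=0
A.a=0 B.a=2 C.a=2
A.a=2 B.a=0 C.a=0
A.a=2 B.a=0 C.a=2
A.a=2 B.a=2 C.a=0
A.a=2 B.a=2 C.a=2

outcome vector order: (A.a,B.a,C.a)
|TSO outcomes| = 8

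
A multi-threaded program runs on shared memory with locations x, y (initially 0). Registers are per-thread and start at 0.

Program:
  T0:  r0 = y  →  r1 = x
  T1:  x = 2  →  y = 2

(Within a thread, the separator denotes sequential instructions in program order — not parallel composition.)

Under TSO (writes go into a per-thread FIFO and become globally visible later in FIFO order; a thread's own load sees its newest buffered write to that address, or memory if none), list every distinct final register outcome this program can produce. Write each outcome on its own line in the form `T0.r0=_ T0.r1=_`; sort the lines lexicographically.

outcome vector order: (T0.r0,T0.r1)
|TSO outcomes| = 3

T0.r0=0 T0.r1=0
T0.r0=0 T0.r1=2
T0.r0=2 T0.r1=2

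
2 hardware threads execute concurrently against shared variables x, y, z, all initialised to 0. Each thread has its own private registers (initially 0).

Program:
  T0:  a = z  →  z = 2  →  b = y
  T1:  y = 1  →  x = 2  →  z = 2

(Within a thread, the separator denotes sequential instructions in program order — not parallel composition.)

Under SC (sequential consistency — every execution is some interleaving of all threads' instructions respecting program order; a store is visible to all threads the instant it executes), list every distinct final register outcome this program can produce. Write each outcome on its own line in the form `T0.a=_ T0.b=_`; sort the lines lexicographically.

outcome vector order: (T0.a,T0.b)
|SC outcomes| = 3

T0.a=0 T0.b=0
T0.a=0 T0.b=1
T0.a=2 T0.b=1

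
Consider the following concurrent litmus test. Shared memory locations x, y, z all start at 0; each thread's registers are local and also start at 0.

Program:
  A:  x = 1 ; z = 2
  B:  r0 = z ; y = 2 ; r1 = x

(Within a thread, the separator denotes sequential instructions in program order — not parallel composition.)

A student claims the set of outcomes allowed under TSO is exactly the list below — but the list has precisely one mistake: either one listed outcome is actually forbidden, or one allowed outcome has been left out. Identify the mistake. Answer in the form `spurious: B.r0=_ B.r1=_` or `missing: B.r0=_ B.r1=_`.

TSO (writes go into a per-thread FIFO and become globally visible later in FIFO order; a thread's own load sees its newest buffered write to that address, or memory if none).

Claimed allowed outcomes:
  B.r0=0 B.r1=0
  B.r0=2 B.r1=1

outcome vector order: (B.r0,B.r1)
under TSO → <0 0>, <0 1>, <2 1>
TSO∖claimed = {<0 1>}

missing: B.r0=0 B.r1=1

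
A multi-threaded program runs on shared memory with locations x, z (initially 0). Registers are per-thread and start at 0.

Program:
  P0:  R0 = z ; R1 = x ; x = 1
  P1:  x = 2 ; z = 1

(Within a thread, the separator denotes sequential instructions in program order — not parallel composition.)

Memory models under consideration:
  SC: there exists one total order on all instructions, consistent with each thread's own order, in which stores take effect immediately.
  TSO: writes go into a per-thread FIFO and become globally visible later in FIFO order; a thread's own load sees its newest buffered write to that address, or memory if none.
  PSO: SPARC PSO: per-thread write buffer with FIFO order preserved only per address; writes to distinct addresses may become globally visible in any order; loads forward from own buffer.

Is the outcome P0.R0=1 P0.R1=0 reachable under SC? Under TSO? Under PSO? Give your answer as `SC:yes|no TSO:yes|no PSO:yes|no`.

outcome vector order: (P0.R0,P0.R1)
[SC] allowed = {0/0 0/2 1/2}
[TSO] allowed = {0/0 0/2 1/2}
[PSO] allowed = {0/0 0/2 1/0 1/2}
target 1/0 ∈ {PSO}

SC:no TSO:no PSO:yes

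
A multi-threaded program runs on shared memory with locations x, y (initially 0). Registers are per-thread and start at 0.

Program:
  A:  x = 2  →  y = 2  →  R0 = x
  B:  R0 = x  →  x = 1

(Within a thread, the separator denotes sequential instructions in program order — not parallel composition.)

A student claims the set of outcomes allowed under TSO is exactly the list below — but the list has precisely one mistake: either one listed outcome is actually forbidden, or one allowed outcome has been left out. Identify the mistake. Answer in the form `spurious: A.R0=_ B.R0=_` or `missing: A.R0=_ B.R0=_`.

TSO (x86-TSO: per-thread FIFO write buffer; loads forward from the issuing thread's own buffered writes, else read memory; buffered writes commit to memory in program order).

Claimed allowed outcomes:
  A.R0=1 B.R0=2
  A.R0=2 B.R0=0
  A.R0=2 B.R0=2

missing: A.R0=1 B.R0=0

outcome vector order: (A.R0,B.R0)
[TSO] allowed = {10; 12; 20; 22}
TSO∖claimed = {10}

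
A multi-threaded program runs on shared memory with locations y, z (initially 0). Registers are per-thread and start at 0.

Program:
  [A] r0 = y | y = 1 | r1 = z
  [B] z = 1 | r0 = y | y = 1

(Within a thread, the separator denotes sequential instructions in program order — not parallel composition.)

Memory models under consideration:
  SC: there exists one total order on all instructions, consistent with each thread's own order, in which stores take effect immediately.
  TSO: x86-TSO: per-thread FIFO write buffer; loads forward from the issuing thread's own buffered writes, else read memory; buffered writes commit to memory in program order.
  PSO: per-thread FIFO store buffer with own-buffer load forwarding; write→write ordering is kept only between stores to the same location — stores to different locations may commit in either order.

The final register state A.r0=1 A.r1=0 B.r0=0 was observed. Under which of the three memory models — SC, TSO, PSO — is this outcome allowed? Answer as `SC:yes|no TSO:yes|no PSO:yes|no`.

outcome vector order: (A.r0,A.r1,B.r0)
SC (4): <0 0 1>; <0 1 0>; <0 1 1>; <1 1 0>
TSO (5): <0 0 0>; <0 0 1>; <0 1 0>; <0 1 1>; <1 1 0>
PSO (6): <0 0 0>; <0 0 1>; <0 1 0>; <0 1 1>; <1 0 0>; <1 1 0>
target <1 0 0> ∈ {PSO}

SC:no TSO:no PSO:yes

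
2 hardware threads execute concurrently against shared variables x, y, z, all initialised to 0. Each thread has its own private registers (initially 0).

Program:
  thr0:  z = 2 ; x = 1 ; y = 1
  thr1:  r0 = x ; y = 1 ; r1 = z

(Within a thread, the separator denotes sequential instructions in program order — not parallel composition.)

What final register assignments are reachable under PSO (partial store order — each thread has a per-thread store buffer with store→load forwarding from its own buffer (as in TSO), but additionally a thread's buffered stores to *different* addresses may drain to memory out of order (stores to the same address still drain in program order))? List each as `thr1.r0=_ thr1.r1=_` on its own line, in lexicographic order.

thr1.r0=0 thr1.r1=0
thr1.r0=0 thr1.r1=2
thr1.r0=1 thr1.r1=0
thr1.r0=1 thr1.r1=2

outcome vector order: (thr1.r0,thr1.r1)
|PSO outcomes| = 4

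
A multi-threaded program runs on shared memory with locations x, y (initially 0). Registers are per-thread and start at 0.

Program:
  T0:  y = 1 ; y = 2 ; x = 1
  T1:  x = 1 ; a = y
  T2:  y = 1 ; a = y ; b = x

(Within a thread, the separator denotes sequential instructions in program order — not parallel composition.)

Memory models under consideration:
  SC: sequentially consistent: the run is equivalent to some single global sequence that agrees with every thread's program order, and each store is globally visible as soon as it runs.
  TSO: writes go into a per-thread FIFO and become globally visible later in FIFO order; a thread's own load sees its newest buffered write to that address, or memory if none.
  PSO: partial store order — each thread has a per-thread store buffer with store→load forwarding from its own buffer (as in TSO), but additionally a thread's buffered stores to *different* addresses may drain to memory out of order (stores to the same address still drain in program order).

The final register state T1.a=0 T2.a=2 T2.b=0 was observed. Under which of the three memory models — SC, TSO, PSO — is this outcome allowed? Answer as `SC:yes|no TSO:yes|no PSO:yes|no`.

SC:no TSO:yes PSO:yes

outcome vector order: (T1.a,T2.a,T2.b)
[SC] allowed = {<0 1 1>, <0 2 1>, <1 1 0>, <1 1 1>, <1 2 1>, <2 1 0>, <2 1 1>, <2 2 0>, <2 2 1>}
[TSO] allowed = {<0 1 0>, <0 1 1>, <0 2 0>, <0 2 1>, <1 1 0>, <1 1 1>, <1 2 0>, <1 2 1>, <2 1 0>, <2 1 1>, <2 2 0>, <2 2 1>}
[PSO] allowed = {<0 1 0>, <0 1 1>, <0 2 0>, <0 2 1>, <1 1 0>, <1 1 1>, <1 2 0>, <1 2 1>, <2 1 0>, <2 1 1>, <2 2 0>, <2 2 1>}
target <0 2 0> ∈ {TSO,PSO}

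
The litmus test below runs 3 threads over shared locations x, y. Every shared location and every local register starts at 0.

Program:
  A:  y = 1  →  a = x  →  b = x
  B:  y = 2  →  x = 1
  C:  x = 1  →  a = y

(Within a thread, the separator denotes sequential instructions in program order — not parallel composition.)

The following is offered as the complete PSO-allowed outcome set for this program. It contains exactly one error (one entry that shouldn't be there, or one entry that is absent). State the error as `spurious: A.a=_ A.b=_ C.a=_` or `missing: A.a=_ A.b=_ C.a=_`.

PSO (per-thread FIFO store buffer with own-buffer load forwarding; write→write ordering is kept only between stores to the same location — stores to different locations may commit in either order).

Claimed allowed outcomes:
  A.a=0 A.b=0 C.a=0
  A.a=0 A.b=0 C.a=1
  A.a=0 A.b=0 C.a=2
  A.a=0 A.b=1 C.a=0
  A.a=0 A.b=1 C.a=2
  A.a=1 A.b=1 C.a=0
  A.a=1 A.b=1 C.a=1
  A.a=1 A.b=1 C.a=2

outcome vector order: (A.a,A.b,C.a)
under PSO → <0 0 0>, <0 0 1>, <0 0 2>, <0 1 0>, <0 1 1>, <0 1 2>, <1 1 0>, <1 1 1>, <1 1 2>
PSO∖claimed = {<0 1 1>}

missing: A.a=0 A.b=1 C.a=1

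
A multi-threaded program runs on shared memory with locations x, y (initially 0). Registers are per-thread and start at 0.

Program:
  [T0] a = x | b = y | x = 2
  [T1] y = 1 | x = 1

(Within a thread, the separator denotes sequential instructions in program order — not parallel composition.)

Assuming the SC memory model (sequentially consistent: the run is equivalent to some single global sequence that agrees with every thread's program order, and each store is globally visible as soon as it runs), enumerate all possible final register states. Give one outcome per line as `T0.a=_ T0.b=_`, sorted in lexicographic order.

outcome vector order: (T0.a,T0.b)
|SC outcomes| = 3

T0.a=0 T0.b=0
T0.a=0 T0.b=1
T0.a=1 T0.b=1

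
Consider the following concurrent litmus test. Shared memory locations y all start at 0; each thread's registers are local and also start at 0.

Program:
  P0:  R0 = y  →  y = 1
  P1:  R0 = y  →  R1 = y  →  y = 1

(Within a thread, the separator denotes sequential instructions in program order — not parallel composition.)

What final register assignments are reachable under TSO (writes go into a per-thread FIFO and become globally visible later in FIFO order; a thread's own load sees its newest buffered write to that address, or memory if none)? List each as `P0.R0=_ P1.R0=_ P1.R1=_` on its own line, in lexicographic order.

outcome vector order: (P0.R0,P1.R0,P1.R1)
|TSO outcomes| = 4

P0.R0=0 P1.R0=0 P1.R1=0
P0.R0=0 P1.R0=0 P1.R1=1
P0.R0=0 P1.R0=1 P1.R1=1
P0.R0=1 P1.R0=0 P1.R1=0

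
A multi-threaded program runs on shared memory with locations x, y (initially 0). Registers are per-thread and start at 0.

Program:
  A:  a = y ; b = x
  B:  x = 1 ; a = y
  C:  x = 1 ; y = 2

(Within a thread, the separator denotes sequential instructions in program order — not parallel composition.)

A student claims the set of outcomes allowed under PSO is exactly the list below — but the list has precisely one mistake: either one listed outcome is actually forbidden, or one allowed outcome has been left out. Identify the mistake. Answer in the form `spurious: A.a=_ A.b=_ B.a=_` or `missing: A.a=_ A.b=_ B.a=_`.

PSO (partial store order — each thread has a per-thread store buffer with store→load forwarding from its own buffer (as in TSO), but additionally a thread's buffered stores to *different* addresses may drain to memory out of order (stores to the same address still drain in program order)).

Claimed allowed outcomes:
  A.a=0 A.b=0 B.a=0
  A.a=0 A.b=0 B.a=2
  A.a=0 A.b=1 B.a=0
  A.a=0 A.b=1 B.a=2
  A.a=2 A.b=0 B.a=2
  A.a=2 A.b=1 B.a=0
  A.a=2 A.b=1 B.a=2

missing: A.a=2 A.b=0 B.a=0

outcome vector order: (A.a,A.b,B.a)
PSO (8): 0/0/0 0/0/2 0/1/0 0/1/2 2/0/0 2/0/2 2/1/0 2/1/2
PSO∖claimed = {2/0/0}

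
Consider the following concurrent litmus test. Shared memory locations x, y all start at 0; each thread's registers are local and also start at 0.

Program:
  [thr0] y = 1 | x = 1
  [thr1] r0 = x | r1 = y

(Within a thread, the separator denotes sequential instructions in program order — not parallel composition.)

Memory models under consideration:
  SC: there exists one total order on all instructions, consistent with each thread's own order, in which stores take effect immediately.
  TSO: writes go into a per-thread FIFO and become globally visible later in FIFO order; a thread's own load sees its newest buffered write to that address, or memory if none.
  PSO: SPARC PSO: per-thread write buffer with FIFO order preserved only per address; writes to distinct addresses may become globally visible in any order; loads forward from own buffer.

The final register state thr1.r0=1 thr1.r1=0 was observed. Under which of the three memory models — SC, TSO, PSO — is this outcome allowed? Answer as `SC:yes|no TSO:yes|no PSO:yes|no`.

SC:no TSO:no PSO:yes

outcome vector order: (thr1.r0,thr1.r1)
under SC → 0/0; 0/1; 1/1
under TSO → 0/0; 0/1; 1/1
under PSO → 0/0; 0/1; 1/0; 1/1
target 1/0 ∈ {PSO}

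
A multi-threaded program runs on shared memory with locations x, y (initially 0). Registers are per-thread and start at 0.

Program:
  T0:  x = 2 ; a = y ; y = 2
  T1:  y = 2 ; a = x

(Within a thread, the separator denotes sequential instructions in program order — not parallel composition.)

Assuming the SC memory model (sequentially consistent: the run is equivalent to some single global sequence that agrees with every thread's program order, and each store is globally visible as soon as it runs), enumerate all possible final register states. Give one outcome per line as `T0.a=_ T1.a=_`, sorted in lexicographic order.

T0.a=0 T1.a=2
T0.a=2 T1.a=0
T0.a=2 T1.a=2

outcome vector order: (T0.a,T1.a)
|SC outcomes| = 3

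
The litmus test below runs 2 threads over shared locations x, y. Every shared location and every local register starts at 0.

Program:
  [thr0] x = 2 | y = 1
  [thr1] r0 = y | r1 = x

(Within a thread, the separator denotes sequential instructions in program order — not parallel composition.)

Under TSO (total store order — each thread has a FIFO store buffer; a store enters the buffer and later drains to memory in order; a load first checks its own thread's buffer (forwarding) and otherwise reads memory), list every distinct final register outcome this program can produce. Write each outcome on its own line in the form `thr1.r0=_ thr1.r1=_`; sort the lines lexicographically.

thr1.r0=0 thr1.r1=0
thr1.r0=0 thr1.r1=2
thr1.r0=1 thr1.r1=2

outcome vector order: (thr1.r0,thr1.r1)
|TSO outcomes| = 3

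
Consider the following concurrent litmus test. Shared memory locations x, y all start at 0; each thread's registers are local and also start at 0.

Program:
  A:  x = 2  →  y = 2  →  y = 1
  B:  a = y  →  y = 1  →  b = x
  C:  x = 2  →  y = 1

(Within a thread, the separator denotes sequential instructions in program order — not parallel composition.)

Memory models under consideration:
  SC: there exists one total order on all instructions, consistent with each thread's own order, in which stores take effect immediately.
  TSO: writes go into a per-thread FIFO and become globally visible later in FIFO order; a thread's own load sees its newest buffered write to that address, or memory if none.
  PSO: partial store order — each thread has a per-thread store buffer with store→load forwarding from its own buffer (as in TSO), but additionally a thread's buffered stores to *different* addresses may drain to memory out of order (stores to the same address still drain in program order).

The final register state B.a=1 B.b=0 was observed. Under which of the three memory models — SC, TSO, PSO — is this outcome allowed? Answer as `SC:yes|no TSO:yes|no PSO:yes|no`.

SC:no TSO:no PSO:yes

outcome vector order: (B.a,B.b)
SC: 4 outcomes — {<0 0>, <0 2>, <1 2>, <2 2>}
TSO: 4 outcomes — {<0 0>, <0 2>, <1 2>, <2 2>}
PSO: 6 outcomes — {<0 0>, <0 2>, <1 0>, <1 2>, <2 0>, <2 2>}
target <1 0> ∈ {PSO}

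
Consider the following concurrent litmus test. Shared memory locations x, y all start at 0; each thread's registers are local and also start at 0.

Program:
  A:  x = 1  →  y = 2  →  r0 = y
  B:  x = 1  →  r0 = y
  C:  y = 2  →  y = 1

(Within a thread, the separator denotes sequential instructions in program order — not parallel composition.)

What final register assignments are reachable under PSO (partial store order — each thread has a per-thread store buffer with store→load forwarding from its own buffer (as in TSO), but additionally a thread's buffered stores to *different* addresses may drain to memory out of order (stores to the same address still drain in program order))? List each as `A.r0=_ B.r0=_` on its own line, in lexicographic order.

A.r0=1 B.r0=0
A.r0=1 B.r0=1
A.r0=1 B.r0=2
A.r0=2 B.r0=0
A.r0=2 B.r0=1
A.r0=2 B.r0=2

outcome vector order: (A.r0,B.r0)
|PSO outcomes| = 6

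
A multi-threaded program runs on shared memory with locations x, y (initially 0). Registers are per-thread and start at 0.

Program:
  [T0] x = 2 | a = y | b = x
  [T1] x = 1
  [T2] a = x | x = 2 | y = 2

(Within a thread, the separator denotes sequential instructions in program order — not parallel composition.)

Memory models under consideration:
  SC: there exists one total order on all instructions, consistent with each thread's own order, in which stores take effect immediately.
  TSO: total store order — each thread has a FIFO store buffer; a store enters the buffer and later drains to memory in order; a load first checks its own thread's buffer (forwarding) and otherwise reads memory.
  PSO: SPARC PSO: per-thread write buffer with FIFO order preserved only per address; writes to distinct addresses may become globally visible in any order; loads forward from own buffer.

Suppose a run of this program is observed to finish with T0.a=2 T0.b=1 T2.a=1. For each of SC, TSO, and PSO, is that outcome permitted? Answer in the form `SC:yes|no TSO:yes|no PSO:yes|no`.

outcome vector order: (T0.a,T0.b,T2.a)
[SC] allowed = {(0,1,0), (0,1,1), (0,1,2), (0,2,0), (0,2,1), (0,2,2), (2,1,0), (2,1,2), (2,2,0), (2,2,1), (2,2,2)}
[TSO] allowed = {(0,1,0), (0,1,1), (0,1,2), (0,2,0), (0,2,1), (0,2,2), (2,1,0), (2,1,2), (2,2,0), (2,2,1), (2,2,2)}
[PSO] allowed = {(0,1,0), (0,1,1), (0,1,2), (0,2,0), (0,2,1), (0,2,2), (2,1,0), (2,1,1), (2,1,2), (2,2,0), (2,2,1), (2,2,2)}
target (2,1,1) ∈ {PSO}

SC:no TSO:no PSO:yes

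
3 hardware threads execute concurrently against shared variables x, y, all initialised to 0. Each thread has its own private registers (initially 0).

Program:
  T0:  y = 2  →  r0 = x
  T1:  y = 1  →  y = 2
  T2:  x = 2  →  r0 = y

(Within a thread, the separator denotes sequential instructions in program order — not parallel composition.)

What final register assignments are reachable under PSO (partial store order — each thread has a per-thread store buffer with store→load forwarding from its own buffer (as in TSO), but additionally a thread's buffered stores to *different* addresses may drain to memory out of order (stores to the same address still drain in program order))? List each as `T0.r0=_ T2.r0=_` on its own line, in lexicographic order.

T0.r0=0 T2.r0=0
T0.r0=0 T2.r0=1
T0.r0=0 T2.r0=2
T0.r0=2 T2.r0=0
T0.r0=2 T2.r0=1
T0.r0=2 T2.r0=2

outcome vector order: (T0.r0,T2.r0)
|PSO outcomes| = 6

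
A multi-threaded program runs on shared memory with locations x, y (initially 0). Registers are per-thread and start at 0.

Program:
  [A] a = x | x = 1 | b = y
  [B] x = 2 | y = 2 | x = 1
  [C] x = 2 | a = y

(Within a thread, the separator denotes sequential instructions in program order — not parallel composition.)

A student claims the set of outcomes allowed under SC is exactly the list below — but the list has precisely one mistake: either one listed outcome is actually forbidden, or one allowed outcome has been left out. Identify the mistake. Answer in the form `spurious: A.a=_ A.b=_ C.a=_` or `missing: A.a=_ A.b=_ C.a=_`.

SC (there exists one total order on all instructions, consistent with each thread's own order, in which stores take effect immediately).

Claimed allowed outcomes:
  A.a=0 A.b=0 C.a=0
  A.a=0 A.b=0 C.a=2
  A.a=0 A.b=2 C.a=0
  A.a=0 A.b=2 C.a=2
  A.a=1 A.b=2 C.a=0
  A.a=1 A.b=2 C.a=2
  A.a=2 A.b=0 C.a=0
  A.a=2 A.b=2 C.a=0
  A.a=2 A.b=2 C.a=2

missing: A.a=2 A.b=0 C.a=2

outcome vector order: (A.a,A.b,C.a)
under SC → (0,0,0) (0,0,2) (0,2,0) (0,2,2) (1,2,0) (1,2,2) (2,0,0) (2,0,2) (2,2,0) (2,2,2)
SC∖claimed = {(2,0,2)}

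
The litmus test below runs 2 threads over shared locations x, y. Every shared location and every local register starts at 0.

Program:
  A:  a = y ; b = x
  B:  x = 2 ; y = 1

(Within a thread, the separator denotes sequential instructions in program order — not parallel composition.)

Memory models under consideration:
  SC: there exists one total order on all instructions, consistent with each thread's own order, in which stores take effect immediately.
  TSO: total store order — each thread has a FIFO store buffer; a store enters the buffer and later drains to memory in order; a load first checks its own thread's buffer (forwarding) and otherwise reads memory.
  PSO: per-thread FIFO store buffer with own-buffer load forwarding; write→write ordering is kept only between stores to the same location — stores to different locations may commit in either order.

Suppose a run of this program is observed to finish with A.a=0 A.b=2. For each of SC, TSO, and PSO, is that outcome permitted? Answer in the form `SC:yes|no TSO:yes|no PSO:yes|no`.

SC:yes TSO:yes PSO:yes

outcome vector order: (A.a,A.b)
SC: 3 outcomes — {00; 02; 12}
TSO: 3 outcomes — {00; 02; 12}
PSO: 4 outcomes — {00; 02; 10; 12}
target 02 ∈ {SC,TSO,PSO}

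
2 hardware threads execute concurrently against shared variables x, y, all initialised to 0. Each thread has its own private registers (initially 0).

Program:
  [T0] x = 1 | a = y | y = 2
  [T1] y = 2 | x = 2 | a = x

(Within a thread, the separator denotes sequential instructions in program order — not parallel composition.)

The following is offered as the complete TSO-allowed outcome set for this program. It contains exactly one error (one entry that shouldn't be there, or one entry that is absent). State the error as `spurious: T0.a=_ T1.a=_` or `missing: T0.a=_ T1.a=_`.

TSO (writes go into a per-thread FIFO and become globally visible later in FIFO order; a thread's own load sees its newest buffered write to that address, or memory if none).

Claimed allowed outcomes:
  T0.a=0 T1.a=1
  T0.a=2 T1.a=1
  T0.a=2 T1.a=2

outcome vector order: (T0.a,T1.a)
under TSO → 0/1 0/2 2/1 2/2
TSO∖claimed = {0/2}

missing: T0.a=0 T1.a=2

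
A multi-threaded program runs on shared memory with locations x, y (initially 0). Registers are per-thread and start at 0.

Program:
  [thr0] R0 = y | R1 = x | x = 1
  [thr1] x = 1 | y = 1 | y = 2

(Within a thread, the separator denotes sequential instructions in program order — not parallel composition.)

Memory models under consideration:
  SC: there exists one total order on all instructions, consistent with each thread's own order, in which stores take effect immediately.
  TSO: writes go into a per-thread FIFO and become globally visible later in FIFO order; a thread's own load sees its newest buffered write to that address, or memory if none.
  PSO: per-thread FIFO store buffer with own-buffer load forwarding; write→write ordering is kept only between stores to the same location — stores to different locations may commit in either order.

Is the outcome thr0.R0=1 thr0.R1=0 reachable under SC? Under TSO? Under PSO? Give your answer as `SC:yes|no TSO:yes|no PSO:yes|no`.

SC:no TSO:no PSO:yes

outcome vector order: (thr0.R0,thr0.R1)
SC: 4 outcomes — {(0,0); (0,1); (1,1); (2,1)}
TSO: 4 outcomes — {(0,0); (0,1); (1,1); (2,1)}
PSO: 6 outcomes — {(0,0); (0,1); (1,0); (1,1); (2,0); (2,1)}
target (1,0) ∈ {PSO}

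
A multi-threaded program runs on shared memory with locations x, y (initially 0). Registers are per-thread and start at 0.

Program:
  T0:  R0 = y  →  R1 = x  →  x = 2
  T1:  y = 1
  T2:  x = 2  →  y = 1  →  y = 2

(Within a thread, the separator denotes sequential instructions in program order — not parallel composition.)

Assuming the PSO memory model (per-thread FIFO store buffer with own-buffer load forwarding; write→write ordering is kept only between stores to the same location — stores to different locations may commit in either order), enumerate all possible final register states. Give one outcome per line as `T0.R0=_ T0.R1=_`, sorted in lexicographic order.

outcome vector order: (T0.R0,T0.R1)
|PSO outcomes| = 6

T0.R0=0 T0.R1=0
T0.R0=0 T0.R1=2
T0.R0=1 T0.R1=0
T0.R0=1 T0.R1=2
T0.R0=2 T0.R1=0
T0.R0=2 T0.R1=2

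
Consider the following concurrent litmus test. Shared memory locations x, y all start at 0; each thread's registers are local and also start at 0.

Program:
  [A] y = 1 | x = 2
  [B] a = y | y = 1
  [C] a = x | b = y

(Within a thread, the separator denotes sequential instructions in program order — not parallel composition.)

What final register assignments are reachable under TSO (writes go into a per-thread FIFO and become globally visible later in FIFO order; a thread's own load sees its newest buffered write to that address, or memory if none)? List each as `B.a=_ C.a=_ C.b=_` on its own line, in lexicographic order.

outcome vector order: (B.a,C.a,C.b)
|TSO outcomes| = 6

B.a=0 C.a=0 C.b=0
B.a=0 C.a=0 C.b=1
B.a=0 C.a=2 C.b=1
B.a=1 C.a=0 C.b=0
B.a=1 C.a=0 C.b=1
B.a=1 C.a=2 C.b=1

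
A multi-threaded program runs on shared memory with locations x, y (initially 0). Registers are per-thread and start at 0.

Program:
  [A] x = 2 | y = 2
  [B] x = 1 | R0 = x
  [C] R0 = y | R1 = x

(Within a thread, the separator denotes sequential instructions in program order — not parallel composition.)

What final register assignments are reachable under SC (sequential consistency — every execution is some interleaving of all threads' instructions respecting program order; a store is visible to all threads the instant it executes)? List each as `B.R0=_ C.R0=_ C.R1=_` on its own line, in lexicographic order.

outcome vector order: (B.R0,C.R0,C.R1)
|SC outcomes| = 9

B.R0=1 C.R0=0 C.R1=0
B.R0=1 C.R0=0 C.R1=1
B.R0=1 C.R0=0 C.R1=2
B.R0=1 C.R0=2 C.R1=1
B.R0=1 C.R0=2 C.R1=2
B.R0=2 C.R0=0 C.R1=0
B.R0=2 C.R0=0 C.R1=1
B.R0=2 C.R0=0 C.R1=2
B.R0=2 C.R0=2 C.R1=2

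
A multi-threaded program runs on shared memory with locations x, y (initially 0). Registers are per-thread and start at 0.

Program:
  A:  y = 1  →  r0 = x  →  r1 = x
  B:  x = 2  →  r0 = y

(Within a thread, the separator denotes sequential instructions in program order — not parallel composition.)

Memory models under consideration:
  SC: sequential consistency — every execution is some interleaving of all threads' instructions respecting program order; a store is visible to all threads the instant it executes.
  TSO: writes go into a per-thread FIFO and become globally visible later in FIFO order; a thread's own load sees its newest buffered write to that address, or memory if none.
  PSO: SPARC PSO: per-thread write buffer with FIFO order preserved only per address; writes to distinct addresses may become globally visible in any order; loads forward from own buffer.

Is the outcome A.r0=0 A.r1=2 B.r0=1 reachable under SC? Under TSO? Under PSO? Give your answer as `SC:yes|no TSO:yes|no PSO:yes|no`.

outcome vector order: (A.r0,A.r1,B.r0)
SC: 4 outcomes — {001 021 220 221}
TSO: 6 outcomes — {000 001 020 021 220 221}
PSO: 6 outcomes — {000 001 020 021 220 221}
target 021 ∈ {SC,TSO,PSO}

SC:yes TSO:yes PSO:yes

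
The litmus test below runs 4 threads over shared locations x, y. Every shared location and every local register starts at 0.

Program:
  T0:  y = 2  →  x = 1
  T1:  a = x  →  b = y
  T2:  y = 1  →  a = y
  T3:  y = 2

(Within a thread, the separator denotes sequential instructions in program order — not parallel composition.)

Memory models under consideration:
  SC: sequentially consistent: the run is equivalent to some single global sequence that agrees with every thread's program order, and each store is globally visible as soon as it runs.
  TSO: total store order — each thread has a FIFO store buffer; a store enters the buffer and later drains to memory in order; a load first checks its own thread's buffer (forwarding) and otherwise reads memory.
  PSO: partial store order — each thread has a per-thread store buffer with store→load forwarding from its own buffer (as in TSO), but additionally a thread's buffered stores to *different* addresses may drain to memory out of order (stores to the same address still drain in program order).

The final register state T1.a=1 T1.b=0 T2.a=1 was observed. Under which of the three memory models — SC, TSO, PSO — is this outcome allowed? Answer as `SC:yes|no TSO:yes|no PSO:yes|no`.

SC:no TSO:no PSO:yes

outcome vector order: (T1.a,T1.b,T2.a)
SC (10): 0/0/1 0/0/2 0/1/1 0/1/2 0/2/1 0/2/2 1/1/1 1/1/2 1/2/1 1/2/2
TSO (10): 0/0/1 0/0/2 0/1/1 0/1/2 0/2/1 0/2/2 1/1/1 1/1/2 1/2/1 1/2/2
PSO (12): 0/0/1 0/0/2 0/1/1 0/1/2 0/2/1 0/2/2 1/0/1 1/0/2 1/1/1 1/1/2 1/2/1 1/2/2
target 1/0/1 ∈ {PSO}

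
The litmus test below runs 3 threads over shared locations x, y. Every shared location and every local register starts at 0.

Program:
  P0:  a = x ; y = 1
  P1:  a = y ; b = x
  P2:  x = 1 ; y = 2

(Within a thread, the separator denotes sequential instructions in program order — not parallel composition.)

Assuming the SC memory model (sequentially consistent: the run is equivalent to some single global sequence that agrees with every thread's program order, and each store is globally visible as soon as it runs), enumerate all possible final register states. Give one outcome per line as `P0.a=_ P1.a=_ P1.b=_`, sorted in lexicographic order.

outcome vector order: (P0.a,P1.a,P1.b)
|SC outcomes| = 9

P0.a=0 P1.a=0 P1.b=0
P0.a=0 P1.a=0 P1.b=1
P0.a=0 P1.a=1 P1.b=0
P0.a=0 P1.a=1 P1.b=1
P0.a=0 P1.a=2 P1.b=1
P0.a=1 P1.a=0 P1.b=0
P0.a=1 P1.a=0 P1.b=1
P0.a=1 P1.a=1 P1.b=1
P0.a=1 P1.a=2 P1.b=1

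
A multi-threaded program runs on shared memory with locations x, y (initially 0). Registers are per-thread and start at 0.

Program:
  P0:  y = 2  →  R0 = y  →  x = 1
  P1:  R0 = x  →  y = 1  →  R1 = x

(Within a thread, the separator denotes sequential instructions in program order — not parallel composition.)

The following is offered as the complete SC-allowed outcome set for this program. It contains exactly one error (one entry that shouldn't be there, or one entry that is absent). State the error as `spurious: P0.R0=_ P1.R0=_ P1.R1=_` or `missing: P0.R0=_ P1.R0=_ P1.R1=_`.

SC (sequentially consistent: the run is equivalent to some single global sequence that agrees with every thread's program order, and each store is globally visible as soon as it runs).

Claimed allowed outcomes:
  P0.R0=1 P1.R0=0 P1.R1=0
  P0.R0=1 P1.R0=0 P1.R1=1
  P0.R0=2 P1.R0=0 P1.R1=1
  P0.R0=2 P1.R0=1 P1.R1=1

outcome vector order: (P0.R0,P1.R0,P1.R1)
SC: 5 outcomes — {(1,0,0) (1,0,1) (2,0,0) (2,0,1) (2,1,1)}
SC∖claimed = {(2,0,0)}

missing: P0.R0=2 P1.R0=0 P1.R1=0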